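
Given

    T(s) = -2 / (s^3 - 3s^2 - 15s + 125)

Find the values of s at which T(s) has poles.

s = 4 + 3j, 4 - 3j, -5

The poles are the roots of the denominator s^3 - 3s^2 - 15s + 125 = 0.
Trying s = -5: the polynomial evaluates to 0, so (s + 5) is a factor.
Dividing out leaves s^2 - 8s + 25 = 0.
The quadratic formula then gives s = 4 ± 3j.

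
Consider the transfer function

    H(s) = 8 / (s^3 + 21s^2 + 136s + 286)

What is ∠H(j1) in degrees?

∠H(j1) ≈ -27.00°

At s = j1: numerator = 8, denominator = 265 + j135.
∠H = ∠num − ∠den = 0° − (26.996°) = -27.00°.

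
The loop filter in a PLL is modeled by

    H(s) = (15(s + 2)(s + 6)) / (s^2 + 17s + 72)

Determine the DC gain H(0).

H(0) = 5/2 ≈ 2.500

Set s = 0: H(0) = (180) / (72) = 5/2.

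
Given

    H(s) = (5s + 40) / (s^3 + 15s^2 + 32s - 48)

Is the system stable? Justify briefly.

unstable

The denominator s^3 + 15s^2 + 32s - 48 factors as (s - 1)(s + 12)(s + 4), giving poles at s = 1, -12, -4.
Since the pole(s) at s = 1 lie in the right half-plane, the system is unstable.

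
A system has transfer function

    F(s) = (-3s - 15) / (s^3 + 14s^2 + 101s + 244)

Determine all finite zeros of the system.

Set the numerator to zero: -3s - 15 = 0, i.e. -3·(s + 5) = 0.
So s = -5.

s = -5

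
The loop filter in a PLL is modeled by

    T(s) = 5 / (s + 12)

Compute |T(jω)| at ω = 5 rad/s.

|T(j5)| ≈ 0.3846

Substitute s = j5: numerator = 5, denominator = 12 + j5.
|T(j5)| = |5| / |12 + j5| = 5 / 13 ≈ 0.3846.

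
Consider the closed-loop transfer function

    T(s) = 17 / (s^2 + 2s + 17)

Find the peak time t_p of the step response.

t_p ≈ 0.7854 s

Comparing s^2 + 2s + 17 to s^2 + 2ζωₙs + ωₙ²: ωₙ = √17 ≈ 4.123 rad/s and ζ = 2/(2·√17) ≈ 0.2425.
ζωₙ = 2/2 = 1, so ω_d = ωₙ√(1−ζ²) = √(ωₙ² − (ζωₙ)²) = √(17 − 1²) = √16 = 4 rad/s.
t_p = π/ω_d = π/4 ≈ 0.7854 s.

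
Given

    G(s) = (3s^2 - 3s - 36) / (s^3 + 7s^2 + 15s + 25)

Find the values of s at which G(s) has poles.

The poles are the roots of the denominator s^3 + 7s^2 + 15s + 25 = 0.
Trying s = -5: the polynomial evaluates to 0, so (s + 5) is a factor.
Dividing out leaves s^2 + 2s + 5 = 0.
The quadratic formula then gives s = -1 ± 2j.

s = -1 + 2j, -1 - 2j, -5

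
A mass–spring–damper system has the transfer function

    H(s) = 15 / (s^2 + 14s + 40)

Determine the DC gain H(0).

H(0) = 3/8 ≈ 0.3750

Set s = 0: H(0) = (15) / (40) = 3/8.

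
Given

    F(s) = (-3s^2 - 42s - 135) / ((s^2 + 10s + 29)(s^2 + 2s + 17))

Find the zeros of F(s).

s = -9, -5

Set the numerator to zero: -3s^2 - 42s - 135 = 0, i.e. -3·(s^2 + 14s + 45) = 0.
Factoring: (s + 9)(s + 5) = 0.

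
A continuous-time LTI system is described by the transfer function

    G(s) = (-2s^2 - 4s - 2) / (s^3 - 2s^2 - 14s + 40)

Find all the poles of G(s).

The poles are the roots of the denominator s^3 - 2s^2 - 14s + 40 = 0.
Trying s = -4: the polynomial evaluates to 0, so (s + 4) is a factor.
Dividing out leaves s^2 - 6s + 10 = 0.
The quadratic formula then gives s = 3 ± 1j.

s = 3 + j, 3 - j, -4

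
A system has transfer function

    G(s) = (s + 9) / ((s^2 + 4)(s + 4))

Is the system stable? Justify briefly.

The poles can be read from the denominator factors: s = ±2j, -4.
Since the simple pole(s) at s = 2j, -2j lie on the jω-axis with none in the right half-plane, the system is marginally stable.

marginally stable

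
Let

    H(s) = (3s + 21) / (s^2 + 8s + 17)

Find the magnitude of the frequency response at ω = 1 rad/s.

Substitute s = j1: numerator = 21 + j3, denominator = 16 + j8.
|H(j1)| = |21 + j3| / |16 + j8| = 21.213 / 17.889 ≈ 1.186.

|H(j1)| ≈ 1.186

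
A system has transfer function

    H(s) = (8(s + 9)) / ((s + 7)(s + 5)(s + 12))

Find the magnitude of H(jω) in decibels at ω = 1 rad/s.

Substitute s = j1: numerator = 72 + j8, denominator = 396 + j178.
|H(j1)| = |72 + j8| / |396 + j178| = 72.443 / 434.17 ≈ 0.1669.
In decibels: 20·log₁₀(0.1669) ≈ -15.6 dB.

|H(j1)|_dB ≈ -15.6 dB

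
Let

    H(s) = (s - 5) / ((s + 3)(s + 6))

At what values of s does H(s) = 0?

s = 5

Set the numerator to zero: s - 5 = 0.
So s = 5.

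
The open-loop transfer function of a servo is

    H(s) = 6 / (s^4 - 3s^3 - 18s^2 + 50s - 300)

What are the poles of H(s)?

The poles are the roots of the denominator s^4 - 3s^3 - 18s^2 + 50s - 300 = 0.
Trying s = 6: the polynomial evaluates to 0, so (s - 6) is a factor.
Dividing out leaves s^3 + 3s^2 + 50 = 0.
This factors further as (s^2 - 2s + 10)(s + 5) = 0.

s = 1 + 3j, 1 - 3j, 6, -5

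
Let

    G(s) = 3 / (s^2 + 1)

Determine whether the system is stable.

The poles can be read from the denominator factors: s = ±j.
Since the simple pole(s) at s = ±j lie on the jω-axis with none in the right half-plane, the system is marginally stable.

marginally stable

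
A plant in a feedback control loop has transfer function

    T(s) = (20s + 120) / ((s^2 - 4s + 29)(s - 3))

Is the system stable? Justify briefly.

unstable

The poles can be read from the denominator factors: s = 2 ± 5j, 3.
Since the pole(s) at s = 2 ± 5j, 3 lie in the right half-plane, the system is unstable.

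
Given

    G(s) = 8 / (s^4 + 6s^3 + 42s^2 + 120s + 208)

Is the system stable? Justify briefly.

stable

The denominator s^4 + 6s^3 + 42s^2 + 120s + 208 factors as (s^2 + 4s + 8)(s^2 + 2s + 26), giving poles at s = -2 + 2j, -2 - 2j, -1 + 5j, -1 - 5j.
Since all poles lie strictly in the left half-plane, the system is stable.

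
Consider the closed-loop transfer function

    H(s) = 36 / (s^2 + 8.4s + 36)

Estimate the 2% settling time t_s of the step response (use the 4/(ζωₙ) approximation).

Comparing s^2 + 8.4s + 36 to s^2 + 2ζωₙs + ωₙ²: ωₙ = 6 rad/s and ζ = 8.4/(2·6) = 0.7.
ζωₙ = 8.4/2 = 4.2, so t_s ≈ 4/(ζωₙ) = 4/4.2 ≈ 0.9524 s.

t_s ≈ 0.9524 s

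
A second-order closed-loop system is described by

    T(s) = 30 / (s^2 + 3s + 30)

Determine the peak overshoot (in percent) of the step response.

%OS ≈ 40.9%

Comparing s^2 + 3s + 30 to s^2 + 2ζωₙs + ωₙ²: ωₙ = √30 ≈ 5.477 rad/s and ζ = 3/(2·√30) ≈ 0.2739.
%OS = 100·exp(−πζ/√(1−ζ²)) = 100·exp(−π·0.2739/√(1−0.2739²)) ≈ 40.9%.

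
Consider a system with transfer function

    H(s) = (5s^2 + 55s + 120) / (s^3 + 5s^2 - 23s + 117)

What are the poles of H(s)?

The poles are the roots of the denominator s^3 + 5s^2 - 23s + 117 = 0.
Trying s = -9: the polynomial evaluates to 0, so (s + 9) is a factor.
Dividing out leaves s^2 - 4s + 13 = 0.
The quadratic formula then gives s = 2 ± 3j.

s = 2 + 3j, 2 - 3j, -9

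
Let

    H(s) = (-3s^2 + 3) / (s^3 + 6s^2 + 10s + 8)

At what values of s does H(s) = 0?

Set the numerator to zero: -3s^2 + 3 = 0, i.e. -3·(s^2 - 1) = 0.
Factoring: (s - 1)(s + 1) = 0.

s = 1, -1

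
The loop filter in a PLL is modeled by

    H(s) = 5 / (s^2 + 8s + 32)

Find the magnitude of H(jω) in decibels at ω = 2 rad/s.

|H(j2)|_dB ≈ -16.2 dB

Substitute s = j2: numerator = 5, denominator = 28 + j16.
|H(j2)| = |5| / |28 + j16| = 5 / 32.249 ≈ 0.1550.
In decibels: 20·log₁₀(0.1550) ≈ -16.2 dB.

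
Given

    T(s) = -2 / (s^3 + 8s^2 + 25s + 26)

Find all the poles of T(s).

The poles are the roots of the denominator s^3 + 8s^2 + 25s + 26 = 0.
Trying s = -2: the polynomial evaluates to 0, so (s + 2) is a factor.
Dividing out leaves s^2 + 6s + 13 = 0.
The quadratic formula then gives s = -3 ± 2j.

s = -3 ± 2j, -2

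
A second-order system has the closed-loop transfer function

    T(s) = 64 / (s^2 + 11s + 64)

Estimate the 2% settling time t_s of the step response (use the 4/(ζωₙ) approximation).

Comparing s^2 + 11s + 64 to s^2 + 2ζωₙs + ωₙ²: ωₙ = 8 rad/s and ζ = 11/(2·8) = 0.6875.
ζωₙ = 11/2 = 5.5, so t_s ≈ 4/(ζωₙ) = 4/5.5 ≈ 0.7273 s.

t_s ≈ 0.7273 s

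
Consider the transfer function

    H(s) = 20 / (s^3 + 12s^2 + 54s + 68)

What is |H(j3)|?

Substitute s = j3: numerator = 20, denominator = -40 + j135.
|H(j3)| = |20| / |-40 + j135| = 20 / 140.80 ≈ 0.1420.

|H(j3)| ≈ 0.1420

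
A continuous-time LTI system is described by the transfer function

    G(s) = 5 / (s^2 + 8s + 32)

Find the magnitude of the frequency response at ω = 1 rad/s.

|G(j1)| ≈ 0.1562

Substitute s = j1: numerator = 5, denominator = 31 + j8.
|G(j1)| = |5| / |31 + j8| = 5 / 32.016 ≈ 0.1562.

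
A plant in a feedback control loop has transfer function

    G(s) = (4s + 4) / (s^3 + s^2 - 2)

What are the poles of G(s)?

s = -1 ± j, 1

The poles are the roots of the denominator s^3 + s^2 - 2 = 0.
Trying s = 1: the polynomial evaluates to 0, so (s - 1) is a factor.
Dividing out leaves s^2 + 2s + 2 = 0.
The quadratic formula then gives s = -1 ± 1j.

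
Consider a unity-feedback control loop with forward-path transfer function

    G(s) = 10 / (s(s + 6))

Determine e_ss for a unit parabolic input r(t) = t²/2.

G(s) has one pole at the origin.
This is a Type 1 system; Ka = lim_{s→0} s^2·G(s) = 0, so the steady-state error for a parabola input is infinite.

e_ss = ∞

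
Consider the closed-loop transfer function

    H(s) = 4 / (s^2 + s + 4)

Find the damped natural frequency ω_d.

Comparing s^2 + s + 4 to s^2 + 2ζωₙs + ωₙ²: ωₙ = 2 rad/s and ζ = 1/(2·2) = 0.25.
ζωₙ = 1/2 = 0.5, so ω_d = ωₙ√(1−ζ²) = √(ωₙ² − (ζωₙ)²) = √(4 − 0.5²) = √3.75 ≈ 1.936 rad/s.

ω_d ≈ 1.936 rad/s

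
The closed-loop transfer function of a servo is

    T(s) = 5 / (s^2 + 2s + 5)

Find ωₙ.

ωₙ ≈ 2.236 rad/s

Compare the denominator to the standard form s^2 + 2ζωₙs + ωₙ².
ωₙ² = 5, so ωₙ = √5 ≈ 2.236 rad/s.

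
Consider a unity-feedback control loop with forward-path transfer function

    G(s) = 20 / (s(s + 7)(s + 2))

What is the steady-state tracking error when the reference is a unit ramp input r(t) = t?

e_ss = 0.7000

G(s) has one pole at the origin.
This is a Type 1 system. Kv = lim_{s→0} s·G(s) = 20/14 = 10/7.
e_ss = 1/Kv = 1/(10/7) = 7/10 ≈ 0.7000.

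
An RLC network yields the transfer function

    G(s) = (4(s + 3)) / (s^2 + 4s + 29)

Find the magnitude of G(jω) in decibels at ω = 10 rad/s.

Substitute s = j10: numerator = 12 + j40, denominator = -71 + j40.
|G(j10)| = |12 + j40| / |-71 + j40| = 41.761 / 81.492 ≈ 0.5125.
In decibels: 20·log₁₀(0.5125) ≈ -5.81 dB.

|G(j10)|_dB ≈ -5.81 dB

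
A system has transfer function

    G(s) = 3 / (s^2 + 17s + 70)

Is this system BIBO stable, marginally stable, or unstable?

stable

The denominator s^2 + 17s + 70 factors as (s + 7)(s + 10), giving poles at s = -7, -10.
Since all poles lie strictly in the left half-plane, the system is stable.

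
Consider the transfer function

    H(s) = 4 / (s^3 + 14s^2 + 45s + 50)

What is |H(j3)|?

|H(j3)| ≈ 0.03029

Substitute s = j3: numerator = 4, denominator = -76 + j108.
|H(j3)| = |4| / |-76 + j108| = 4 / 132.06 ≈ 0.03029.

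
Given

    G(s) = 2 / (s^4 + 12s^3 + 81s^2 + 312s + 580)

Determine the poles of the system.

s = -4 + 2j, -4 - 2j, -2 + 5j, -2 - 5j

The poles are the roots of the denominator s^4 + 12s^3 + 81s^2 + 312s + 580 = 0.
No real roots exist; factor into two real quadratics: (s^2 + 8s + 20)(s^2 + 4s + 29) = 0.
Each quadratic gives a conjugate pair via the quadratic formula.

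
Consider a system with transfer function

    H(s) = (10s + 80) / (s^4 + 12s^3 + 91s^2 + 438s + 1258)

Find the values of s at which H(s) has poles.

The poles are the roots of the denominator s^4 + 12s^3 + 91s^2 + 438s + 1258 = 0.
No real roots exist; factor into two real quadratics: (s^2 + 10s + 34)(s^2 + 2s + 37) = 0.
Each quadratic gives a conjugate pair via the quadratic formula.

s = -5 + 3j, -5 - 3j, -1 + 6j, -1 - 6j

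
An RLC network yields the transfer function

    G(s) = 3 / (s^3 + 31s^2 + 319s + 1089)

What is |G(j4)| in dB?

|G(j4)|_dB ≈ -53.1 dB

Substitute s = j4: numerator = 3, denominator = 593 + j1212.
|G(j4)| = |3| / |593 + j1212| = 3 / 1349.3 ≈ 0.002223.
In decibels: 20·log₁₀(0.002223) ≈ -53.1 dB.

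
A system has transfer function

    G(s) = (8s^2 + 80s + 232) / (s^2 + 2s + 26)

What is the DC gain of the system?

G(0) = 116/13 ≈ 8.923

Set s = 0: G(0) = (232) / (26) = 116/13.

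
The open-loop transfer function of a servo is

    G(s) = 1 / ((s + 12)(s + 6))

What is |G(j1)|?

Substitute s = j1: numerator = 1, denominator = 71 + j18.
|G(j1)| = |1| / |71 + j18| = 1 / 73.246 ≈ 0.01365.

|G(j1)| ≈ 0.01365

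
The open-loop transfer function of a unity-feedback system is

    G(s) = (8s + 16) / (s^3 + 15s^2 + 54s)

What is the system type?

Type 1

Factor s from the denominator: s^3 + 15s^2 + 54s = s·(s^2 + 15s + 54).
There is 1 pole at the origin, so the system is Type 1.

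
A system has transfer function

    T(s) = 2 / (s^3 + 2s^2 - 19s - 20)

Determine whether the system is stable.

The denominator s^3 + 2s^2 - 19s - 20 factors as (s + 1)(s - 4)(s + 5), giving poles at s = -1, 4, -5.
Since the pole(s) at s = 4 lie in the right half-plane, the system is unstable.

unstable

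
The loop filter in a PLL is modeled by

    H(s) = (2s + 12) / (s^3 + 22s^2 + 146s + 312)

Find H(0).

Set s = 0: H(0) = (12) / (312) = 1/26.

H(0) = 1/26 ≈ 0.03846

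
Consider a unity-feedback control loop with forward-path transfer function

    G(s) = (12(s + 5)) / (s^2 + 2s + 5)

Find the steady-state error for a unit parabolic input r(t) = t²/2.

G(s) has no poles at the origin.
This is a Type 0 system; Ka = lim_{s→0} s^2·G(s) = 0, so the steady-state error for a parabola input is infinite.

e_ss = ∞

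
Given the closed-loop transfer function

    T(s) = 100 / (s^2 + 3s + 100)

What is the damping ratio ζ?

ζ = 0.15

Compare the denominator to the standard form s^2 + 2ζωₙs + ωₙ².
ωₙ² = 100, so ωₙ = 10 rad/s.
2ζωₙ = 3, so ζ = 3/(2·10) = 0.15.
With ζ = 0.15 the response is underdamped.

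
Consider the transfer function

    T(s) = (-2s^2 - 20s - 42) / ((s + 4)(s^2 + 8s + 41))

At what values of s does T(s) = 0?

s = -3, -7

Set the numerator to zero: -2s^2 - 20s - 42 = 0, i.e. -2·(s^2 + 10s + 21) = 0.
Factoring: (s + 3)(s + 7) = 0.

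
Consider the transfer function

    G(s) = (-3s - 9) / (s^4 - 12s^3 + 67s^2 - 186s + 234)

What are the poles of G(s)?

s = 3 + 2j, 3 - 2j, 3 + 3j, 3 - 3j

The poles are the roots of the denominator s^4 - 12s^3 + 67s^2 - 186s + 234 = 0.
No real roots exist; factor into two real quadratics: (s^2 - 6s + 13)(s^2 - 6s + 18) = 0.
Each quadratic gives a conjugate pair via the quadratic formula.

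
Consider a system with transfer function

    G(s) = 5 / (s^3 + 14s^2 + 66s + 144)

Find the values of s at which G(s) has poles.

s = -3 + 3j, -3 - 3j, -8

The poles are the roots of the denominator s^3 + 14s^2 + 66s + 144 = 0.
Trying s = -8: the polynomial evaluates to 0, so (s + 8) is a factor.
Dividing out leaves s^2 + 6s + 18 = 0.
The quadratic formula then gives s = -3 ± 3j.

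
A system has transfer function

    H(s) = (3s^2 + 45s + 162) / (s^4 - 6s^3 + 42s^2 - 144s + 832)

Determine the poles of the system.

The poles are the roots of the denominator s^4 - 6s^3 + 42s^2 - 144s + 832 = 0.
No real roots exist; factor into two real quadratics: (s^2 - 8s + 32)(s^2 + 2s + 26) = 0.
Each quadratic gives a conjugate pair via the quadratic formula.

s = 4 + 4j, 4 - 4j, -1 + 5j, -1 - 5j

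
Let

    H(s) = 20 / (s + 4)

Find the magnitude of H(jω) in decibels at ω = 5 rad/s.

Substitute s = j5: numerator = 20, denominator = 4 + j5.
|H(j5)| = |20| / |4 + j5| = 20 / 6.4031 ≈ 3.123.
In decibels: 20·log₁₀(3.123) ≈ 9.89 dB.

|H(j5)|_dB ≈ 9.89 dB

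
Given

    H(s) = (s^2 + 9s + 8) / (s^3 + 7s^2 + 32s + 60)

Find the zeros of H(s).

Set the numerator to zero: s^2 + 9s + 8 = 0.
Factoring: (s + 1)(s + 8) = 0.

s = -1, -8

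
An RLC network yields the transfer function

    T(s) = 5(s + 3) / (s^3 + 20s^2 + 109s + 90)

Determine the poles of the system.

The poles are the roots of the denominator s^3 + 20s^2 + 109s + 90 = 0.
Trying s = -1: the polynomial evaluates to 0, so (s + 1) is a factor.
Dividing out leaves s^2 + 19s + 90 = 0.
Factoring the quadratic: (s + 9)(s + 10) = 0.

s = -1, -9, -10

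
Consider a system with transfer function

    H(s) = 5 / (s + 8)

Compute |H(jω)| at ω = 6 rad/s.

Substitute s = j6: numerator = 5, denominator = 8 + j6.
|H(j6)| = |5| / |8 + j6| = 5 / 10 = 0.5000.

|H(j6)| = 0.5000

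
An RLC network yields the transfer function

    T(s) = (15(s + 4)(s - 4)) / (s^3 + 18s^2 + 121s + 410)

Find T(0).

T(0) = -24/41 ≈ -0.5854

Set s = 0: T(0) = (-240) / (410) = -24/41.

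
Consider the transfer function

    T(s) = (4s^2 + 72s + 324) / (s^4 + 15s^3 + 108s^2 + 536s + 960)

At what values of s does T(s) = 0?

s = -9, -9

Set the numerator to zero: 4s^2 + 72s + 324 = 0, i.e. 4·(s^2 + 18s + 81) = 0.
Factoring: (s + 9)^2 = 0.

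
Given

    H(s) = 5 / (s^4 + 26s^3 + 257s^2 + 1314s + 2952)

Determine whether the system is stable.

The denominator s^4 + 26s^3 + 257s^2 + 1314s + 2952 factors as (s + 12)(s + 6)(s^2 + 8s + 41), giving poles at s = -12, -6, -4 + 5j, -4 - 5j.
Since all poles lie strictly in the left half-plane, the system is stable.

stable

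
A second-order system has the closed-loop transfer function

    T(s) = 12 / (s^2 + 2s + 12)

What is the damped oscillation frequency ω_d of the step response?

Comparing s^2 + 2s + 12 to s^2 + 2ζωₙs + ωₙ²: ωₙ = √12 ≈ 3.464 rad/s and ζ = 2/(2·√12) ≈ 0.2887.
ζωₙ = 2/2 = 1, so ω_d = ωₙ√(1−ζ²) = √(ωₙ² − (ζωₙ)²) = √(12 − 1²) = √11 ≈ 3.317 rad/s.

ω_d ≈ 3.317 rad/s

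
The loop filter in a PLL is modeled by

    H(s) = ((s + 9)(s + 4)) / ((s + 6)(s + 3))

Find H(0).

At s = 0 each factor (s + a) contributes a and each (s^2 + bs + c) contributes c.
H(0) = 1·(9) · (4) / ((6) · (3)) = 36/18 = 2.

H(0) = 2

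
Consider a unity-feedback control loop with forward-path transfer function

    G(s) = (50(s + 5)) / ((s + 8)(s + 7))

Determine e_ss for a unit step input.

G(s) has no poles at the origin.
This is a Type 0 system. Kp = lim_{s→0} G(s) = 250/56 = 125/28.
e_ss = 1/(1 + Kp) = 1/(1 + 125/28) = 28/153 ≈ 0.1830.

e_ss = 0.1830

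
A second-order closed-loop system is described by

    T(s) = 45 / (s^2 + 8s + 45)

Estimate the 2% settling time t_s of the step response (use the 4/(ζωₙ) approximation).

t_s ≈ 1 s

Comparing s^2 + 8s + 45 to s^2 + 2ζωₙs + ωₙ²: ωₙ = √45 ≈ 6.708 rad/s and ζ = 8/(2·√45) ≈ 0.5963.
ζωₙ = 8/2 = 4, so t_s ≈ 4/(ζωₙ) = 4/4 = 1 s.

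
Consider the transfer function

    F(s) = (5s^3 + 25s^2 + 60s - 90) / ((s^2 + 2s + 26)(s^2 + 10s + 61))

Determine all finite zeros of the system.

s = 1, -3 ± 3j

Set the numerator to zero: 5s^3 + 25s^2 + 60s - 90 = 0, i.e. 5·(s^3 + 5s^2 + 12s - 18) = 0.
Factoring: (s - 1)(s^2 + 6s + 18) = 0.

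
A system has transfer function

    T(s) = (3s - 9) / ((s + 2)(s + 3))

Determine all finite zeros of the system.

Set the numerator to zero: 3s - 9 = 0, i.e. 3·(s - 3) = 0.
So s = 3.

s = 3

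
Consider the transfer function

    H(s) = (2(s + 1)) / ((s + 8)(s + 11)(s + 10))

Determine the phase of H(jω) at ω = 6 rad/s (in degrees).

∠H(j6) ≈ -15.91°

At s = j6: numerator = 2 + j12, denominator = -164 + j1452.
∠H = ∠num − ∠den = 80.538° − (96.444°) = -15.91°.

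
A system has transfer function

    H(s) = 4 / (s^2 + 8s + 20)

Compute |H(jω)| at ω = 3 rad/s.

Substitute s = j3: numerator = 4, denominator = 11 + j24.
|H(j3)| = |4| / |11 + j24| = 4 / 26.401 ≈ 0.1515.

|H(j3)| ≈ 0.1515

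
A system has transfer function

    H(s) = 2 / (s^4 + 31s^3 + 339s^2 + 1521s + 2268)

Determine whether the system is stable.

stable

The denominator s^4 + 31s^3 + 339s^2 + 1521s + 2268 factors as (s + 12)(s + 7)(s + 9)(s + 3), giving poles at s = -12, -7, -9, -3.
Since all poles lie strictly in the left half-plane, the system is stable.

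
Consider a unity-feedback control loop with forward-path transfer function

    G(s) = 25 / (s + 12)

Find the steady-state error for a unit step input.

e_ss = 0.3243

G(s) has no poles at the origin.
This is a Type 0 system. Kp = lim_{s→0} G(s) = 25/12.
e_ss = 1/(1 + Kp) = 1/(1 + 25/12) = 12/37 ≈ 0.3243.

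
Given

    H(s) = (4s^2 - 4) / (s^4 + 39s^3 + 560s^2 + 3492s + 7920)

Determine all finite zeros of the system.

s = -1, 1

Set the numerator to zero: 4s^2 - 4 = 0, i.e. 4·(s^2 - 1) = 0.
Factoring: (s + 1)(s - 1) = 0.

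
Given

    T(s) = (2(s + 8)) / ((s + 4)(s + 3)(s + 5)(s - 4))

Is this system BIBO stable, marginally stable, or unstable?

unstable

The poles can be read from the denominator factors: s = -4, -3, -5, 4.
Since the pole(s) at s = 4 lie in the right half-plane, the system is unstable.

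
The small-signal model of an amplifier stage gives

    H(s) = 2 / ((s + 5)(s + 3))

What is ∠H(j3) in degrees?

At s = j3: numerator = 2, denominator = 6 + j24.
∠H = ∠num − ∠den = 0° − (75.964°) = -75.96°.

∠H(j3) ≈ -75.96°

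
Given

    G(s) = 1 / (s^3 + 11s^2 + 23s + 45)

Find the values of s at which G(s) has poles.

The poles are the roots of the denominator s^3 + 11s^2 + 23s + 45 = 0.
Trying s = -9: the polynomial evaluates to 0, so (s + 9) is a factor.
Dividing out leaves s^2 + 2s + 5 = 0.
The quadratic formula then gives s = -1 ± 2j.

s = -1 ± 2j, -9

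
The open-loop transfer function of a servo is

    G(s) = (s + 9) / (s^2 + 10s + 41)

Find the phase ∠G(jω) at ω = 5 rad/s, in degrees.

At s = j5: numerator = 9 + j5, denominator = 16 + j50.
∠G = ∠num − ∠den = 29.055° − (72.255°) = -43.20°.

∠G(j5) ≈ -43.20°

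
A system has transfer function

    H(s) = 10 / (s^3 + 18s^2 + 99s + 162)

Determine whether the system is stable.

The denominator s^3 + 18s^2 + 99s + 162 factors as (s + 9)(s + 6)(s + 3), giving poles at s = -9, -6, -3.
Since all poles lie strictly in the left half-plane, the system is stable.

stable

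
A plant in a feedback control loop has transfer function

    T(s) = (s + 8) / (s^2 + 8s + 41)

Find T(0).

T(0) = 8/41 ≈ 0.1951

Set s = 0: T(0) = (8) / (41) = 8/41.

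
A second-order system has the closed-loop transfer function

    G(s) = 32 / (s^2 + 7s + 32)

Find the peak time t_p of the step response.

Comparing s^2 + 7s + 32 to s^2 + 2ζωₙs + ωₙ²: ωₙ = √32 ≈ 5.657 rad/s and ζ = 7/(2·√32) ≈ 0.6187.
ζωₙ = 7/2 = 3.5, so ω_d = ωₙ√(1−ζ²) = √(ωₙ² − (ζωₙ)²) = √(32 − 3.5²) = √19.75 ≈ 4.444 rad/s.
t_p = π/ω_d = π/4.444 ≈ 0.7069 s.

t_p ≈ 0.7069 s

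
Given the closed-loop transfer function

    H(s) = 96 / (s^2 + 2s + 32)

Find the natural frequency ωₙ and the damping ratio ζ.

ωₙ ≈ 5.657 rad/s, ζ ≈ 0.1768

Compare the denominator to the standard form s^2 + 2ζωₙs + ωₙ².
ωₙ² = 32, so ωₙ = √32 ≈ 5.657 rad/s.
2ζωₙ = 2, so ζ = 2/(2·√32) ≈ 0.1768.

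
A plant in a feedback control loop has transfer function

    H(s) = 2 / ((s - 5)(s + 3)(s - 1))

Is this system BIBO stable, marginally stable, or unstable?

unstable

The poles can be read from the denominator factors: s = 5, -3, 1.
Since the pole(s) at s = 5, 1 lie in the right half-plane, the system is unstable.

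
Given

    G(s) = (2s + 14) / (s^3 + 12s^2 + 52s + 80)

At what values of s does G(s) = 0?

Set the numerator to zero: 2s + 14 = 0, i.e. 2·(s + 7) = 0.
So s = -7.

s = -7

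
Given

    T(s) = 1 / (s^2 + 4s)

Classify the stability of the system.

marginally stable

The denominator s^2 + 4s factors as s(s + 4), giving poles at s = 0, -4.
Since the simple pole(s) at s = 0 lie on the jω-axis with none in the right half-plane, the system is marginally stable.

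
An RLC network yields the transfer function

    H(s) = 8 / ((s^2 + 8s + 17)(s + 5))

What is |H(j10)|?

Substitute s = j10: numerator = 8, denominator = -1215 - j430.
|H(j10)| = |8| / |-1215 - j430| = 8 / 1288.8 ≈ 0.006207.

|H(j10)| ≈ 0.006207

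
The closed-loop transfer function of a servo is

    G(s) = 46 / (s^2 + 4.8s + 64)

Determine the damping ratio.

Compare the denominator to the standard form s^2 + 2ζωₙs + ωₙ².
ωₙ² = 64, so ωₙ = 8 rad/s.
2ζωₙ = 4.8, so ζ = 4.8/(2·8) = 0.3.
With ζ = 0.3 the response is underdamped.

ζ = 0.3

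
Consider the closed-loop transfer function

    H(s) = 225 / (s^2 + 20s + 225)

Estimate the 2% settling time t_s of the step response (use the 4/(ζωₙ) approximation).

t_s ≈ 0.4000 s

Comparing s^2 + 20s + 225 to s^2 + 2ζωₙs + ωₙ²: ωₙ = 15 rad/s and ζ = 20/(2·15) ≈ 0.6667.
ζωₙ = 20/2 = 10, so t_s ≈ 4/(ζωₙ) = 4/10 = 0.4000 s.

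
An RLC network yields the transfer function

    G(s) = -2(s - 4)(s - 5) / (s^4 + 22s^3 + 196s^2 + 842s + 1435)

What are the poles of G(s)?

s = -5 ± 4j, -7, -5

The poles are the roots of the denominator s^4 + 22s^3 + 196s^2 + 842s + 1435 = 0.
Trying s = -7: the polynomial evaluates to 0, so (s + 7) is a factor.
Dividing out leaves s^3 + 15s^2 + 91s + 205 = 0.
This factors further as (s^2 + 10s + 41)(s + 5) = 0.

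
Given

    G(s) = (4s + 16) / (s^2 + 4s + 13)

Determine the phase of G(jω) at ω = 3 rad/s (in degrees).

∠G(j3) ≈ -34.70°

At s = j3: numerator = 16 + j12, denominator = 4 + j12.
∠G = ∠num − ∠den = 36.870° − (71.565°) = -34.70°.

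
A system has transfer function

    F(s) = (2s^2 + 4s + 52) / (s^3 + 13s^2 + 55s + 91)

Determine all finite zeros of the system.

s = -1 ± 5j

Set the numerator to zero: 2s^2 + 4s + 52 = 0, i.e. 2·(s^2 + 2s + 26) = 0.
Factoring: (s^2 + 2s + 26) = 0.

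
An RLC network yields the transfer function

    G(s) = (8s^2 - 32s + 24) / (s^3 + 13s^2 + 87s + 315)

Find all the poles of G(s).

s = -3 ± 6j, -7

The poles are the roots of the denominator s^3 + 13s^2 + 87s + 315 = 0.
Trying s = -7: the polynomial evaluates to 0, so (s + 7) is a factor.
Dividing out leaves s^2 + 6s + 45 = 0.
The quadratic formula then gives s = -3 ± 6j.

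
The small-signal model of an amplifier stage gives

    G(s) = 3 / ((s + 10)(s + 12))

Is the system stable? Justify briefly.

The poles can be read from the denominator factors: s = -10, -12.
Since all poles lie strictly in the left half-plane, the system is stable.

stable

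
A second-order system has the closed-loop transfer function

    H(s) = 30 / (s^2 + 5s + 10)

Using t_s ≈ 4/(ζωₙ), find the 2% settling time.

t_s ≈ 1.600 s

Comparing s^2 + 5s + 10 to s^2 + 2ζωₙs + ωₙ²: ωₙ = √10 ≈ 3.162 rad/s and ζ = 5/(2·√10) ≈ 0.7906.
ζωₙ = 5/2 = 2.5, so t_s ≈ 4/(ζωₙ) = 4/2.5 = 1.600 s.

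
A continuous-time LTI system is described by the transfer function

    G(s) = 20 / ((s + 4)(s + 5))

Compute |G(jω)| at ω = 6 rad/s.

Substitute s = j6: numerator = 20, denominator = -16 + j54.
|G(j6)| = |20| / |-16 + j54| = 20 / 56.321 ≈ 0.3551.

|G(j6)| ≈ 0.3551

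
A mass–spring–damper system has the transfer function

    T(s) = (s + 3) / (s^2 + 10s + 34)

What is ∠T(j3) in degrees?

∠T(j3) ≈ -5.194°

At s = j3: numerator = 3 + j3, denominator = 25 + j30.
∠T = ∠num − ∠den = 45° − (50.194°) = -5.194°.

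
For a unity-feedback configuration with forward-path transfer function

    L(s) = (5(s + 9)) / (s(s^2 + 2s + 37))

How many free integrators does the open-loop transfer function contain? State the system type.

The denominator has 1 factor of s at the origin (free integrator), so this is a Type 1 system.

Type 1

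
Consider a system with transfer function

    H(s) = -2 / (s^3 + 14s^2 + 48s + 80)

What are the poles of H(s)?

s = -2 ± 2j, -10

The poles are the roots of the denominator s^3 + 14s^2 + 48s + 80 = 0.
Trying s = -10: the polynomial evaluates to 0, so (s + 10) is a factor.
Dividing out leaves s^2 + 4s + 8 = 0.
The quadratic formula then gives s = -2 ± 2j.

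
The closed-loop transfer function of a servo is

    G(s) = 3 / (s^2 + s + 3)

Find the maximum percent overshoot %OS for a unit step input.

Comparing s^2 + s + 3 to s^2 + 2ζωₙs + ωₙ²: ωₙ = √3 ≈ 1.732 rad/s and ζ = 1/(2·√3) ≈ 0.2887.
%OS = 100·exp(−πζ/√(1−ζ²)) = 100·exp(−π·0.2887/√(1−0.2887²)) ≈ 38.8%.

%OS ≈ 38.8%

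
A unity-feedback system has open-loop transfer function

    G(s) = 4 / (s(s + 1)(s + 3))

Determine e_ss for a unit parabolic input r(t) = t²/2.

e_ss = ∞

G(s) has one pole at the origin.
This is a Type 1 system; Ka = lim_{s→0} s^2·G(s) = 0, so the steady-state error for a parabola input is infinite.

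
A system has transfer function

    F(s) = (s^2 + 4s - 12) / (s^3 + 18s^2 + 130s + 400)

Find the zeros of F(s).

Set the numerator to zero: s^2 + 4s - 12 = 0.
Factoring: (s + 6)(s - 2) = 0.

s = -6, 2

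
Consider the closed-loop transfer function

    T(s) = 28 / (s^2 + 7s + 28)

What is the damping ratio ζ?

Compare the denominator to the standard form s^2 + 2ζωₙs + ωₙ².
ωₙ² = 28, so ωₙ = √28 ≈ 5.292 rad/s.
2ζωₙ = 7, so ζ = 7/(2·√28) ≈ 0.6614.
With ζ = 0.6614 the response is underdamped.

ζ ≈ 0.6614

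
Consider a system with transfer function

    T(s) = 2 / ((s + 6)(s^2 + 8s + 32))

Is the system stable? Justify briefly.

stable

The poles can be read from the denominator factors: s = -6, -4 + 4j, -4 - 4j.
Since all poles lie strictly in the left half-plane, the system is stable.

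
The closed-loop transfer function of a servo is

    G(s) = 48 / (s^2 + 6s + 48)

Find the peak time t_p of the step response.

Comparing s^2 + 6s + 48 to s^2 + 2ζωₙs + ωₙ²: ωₙ = √48 ≈ 6.928 rad/s and ζ = 6/(2·√48) ≈ 0.4330.
ζωₙ = 6/2 = 3, so ω_d = ωₙ√(1−ζ²) = √(ωₙ² − (ζωₙ)²) = √(48 − 3²) = √39 ≈ 6.245 rad/s.
t_p = π/ω_d = π/6.245 ≈ 0.5031 s.

t_p ≈ 0.5031 s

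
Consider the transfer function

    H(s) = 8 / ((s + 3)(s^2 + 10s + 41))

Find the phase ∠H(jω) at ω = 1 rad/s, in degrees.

At s = j1: numerator = 8, denominator = 110 + j70.
∠H = ∠num − ∠den = 0° − (32.471°) = -32.47°.

∠H(j1) ≈ -32.47°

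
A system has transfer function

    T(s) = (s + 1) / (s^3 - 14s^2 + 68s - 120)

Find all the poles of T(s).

s = 4 ± 2j, 6

The poles are the roots of the denominator s^3 - 14s^2 + 68s - 120 = 0.
Trying s = 6: the polynomial evaluates to 0, so (s - 6) is a factor.
Dividing out leaves s^2 - 8s + 20 = 0.
The quadratic formula then gives s = 4 ± 2j.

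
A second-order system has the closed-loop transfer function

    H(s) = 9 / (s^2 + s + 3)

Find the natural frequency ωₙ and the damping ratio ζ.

Compare the denominator to the standard form s^2 + 2ζωₙs + ωₙ².
ωₙ² = 3, so ωₙ = √3 ≈ 1.732 rad/s.
2ζωₙ = 1, so ζ = 1/(2·√3) ≈ 0.2887.
With ζ = 0.2887 the response is underdamped.

ωₙ ≈ 1.732 rad/s, ζ ≈ 0.2887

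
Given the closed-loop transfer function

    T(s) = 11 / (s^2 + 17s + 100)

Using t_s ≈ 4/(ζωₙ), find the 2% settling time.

t_s ≈ 0.4706 s

Comparing s^2 + 17s + 100 to s^2 + 2ζωₙs + ωₙ²: ωₙ = 10 rad/s and ζ = 17/(2·10) = 0.85.
ζωₙ = 17/2 = 8.5, so t_s ≈ 4/(ζωₙ) = 4/8.5 ≈ 0.4706 s.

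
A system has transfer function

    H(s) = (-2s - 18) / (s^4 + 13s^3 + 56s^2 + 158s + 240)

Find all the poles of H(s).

The poles are the roots of the denominator s^4 + 13s^3 + 56s^2 + 158s + 240 = 0.
Trying s = -8: the polynomial evaluates to 0, so (s + 8) is a factor.
Dividing out leaves s^3 + 5s^2 + 16s + 30 = 0.
This factors further as (s^2 + 2s + 10)(s + 3) = 0.

s = -1 ± 3j, -8, -3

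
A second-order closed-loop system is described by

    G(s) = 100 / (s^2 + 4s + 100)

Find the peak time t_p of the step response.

Comparing s^2 + 4s + 100 to s^2 + 2ζωₙs + ωₙ²: ωₙ = 10 rad/s and ζ = 4/(2·10) = 0.2.
ζωₙ = 4/2 = 2, so ω_d = ωₙ√(1−ζ²) = √(ωₙ² − (ζωₙ)²) = √(100 − 2²) = √96 ≈ 9.798 rad/s.
t_p = π/ω_d = π/9.798 ≈ 0.3206 s.

t_p ≈ 0.3206 s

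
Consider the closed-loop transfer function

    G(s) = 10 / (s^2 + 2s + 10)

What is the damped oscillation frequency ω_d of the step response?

Comparing s^2 + 2s + 10 to s^2 + 2ζωₙs + ωₙ²: ωₙ = √10 ≈ 3.162 rad/s and ζ = 2/(2·√10) ≈ 0.3162.
ζωₙ = 2/2 = 1, so ω_d = ωₙ√(1−ζ²) = √(ωₙ² − (ζωₙ)²) = √(10 − 1²) = √9 = 3 rad/s.

ω_d = 3 rad/s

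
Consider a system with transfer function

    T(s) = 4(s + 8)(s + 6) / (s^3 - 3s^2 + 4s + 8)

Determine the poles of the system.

The poles are the roots of the denominator s^3 - 3s^2 + 4s + 8 = 0.
Trying s = -1: the polynomial evaluates to 0, so (s + 1) is a factor.
Dividing out leaves s^2 - 4s + 8 = 0.
The quadratic formula then gives s = 2 ± 2j.

s = 2 ± 2j, -1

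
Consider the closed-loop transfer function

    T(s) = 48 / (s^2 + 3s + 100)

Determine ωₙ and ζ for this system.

Compare the denominator to the standard form s^2 + 2ζωₙs + ωₙ².
ωₙ² = 100, so ωₙ = 10 rad/s.
2ζωₙ = 3, so ζ = 3/(2·10) = 0.15.

ωₙ = 10 rad/s, ζ = 0.15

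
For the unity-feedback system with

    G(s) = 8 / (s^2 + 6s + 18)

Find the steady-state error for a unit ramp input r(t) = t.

G(s) has no poles at the origin.
This is a Type 0 system; Kv = lim_{s→0} s·G(s) = 0, so the steady-state error for a ramp input is infinite.

e_ss = ∞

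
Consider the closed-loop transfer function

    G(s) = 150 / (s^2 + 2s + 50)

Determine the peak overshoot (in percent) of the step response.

Comparing s^2 + 2s + 50 to s^2 + 2ζωₙs + ωₙ²: ωₙ = √50 ≈ 7.071 rad/s and ζ = 2/(2·√50) ≈ 0.1414.
%OS = 100·exp(−πζ/√(1−ζ²)) = 100·exp(−π·0.1414/√(1−0.1414²)) ≈ 63.8%.

%OS ≈ 63.8%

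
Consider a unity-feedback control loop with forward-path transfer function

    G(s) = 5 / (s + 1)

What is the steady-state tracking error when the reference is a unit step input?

e_ss = 0.1667

G(s) has no poles at the origin.
This is a Type 0 system. Kp = lim_{s→0} G(s) = 5/1.
e_ss = 1/(1 + Kp) = 1/(1 + 5) = 1/6 ≈ 0.1667.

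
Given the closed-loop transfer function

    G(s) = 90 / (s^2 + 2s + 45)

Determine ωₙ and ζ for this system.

Compare the denominator to the standard form s^2 + 2ζωₙs + ωₙ².
ωₙ² = 45, so ωₙ = √45 ≈ 6.708 rad/s.
2ζωₙ = 2, so ζ = 2/(2·√45) ≈ 0.1491.
With ζ = 0.1491 the response is underdamped.

ωₙ ≈ 6.708 rad/s, ζ ≈ 0.1491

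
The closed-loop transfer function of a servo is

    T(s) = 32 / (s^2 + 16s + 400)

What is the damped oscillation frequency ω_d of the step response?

Comparing s^2 + 16s + 400 to s^2 + 2ζωₙs + ωₙ²: ωₙ = 20 rad/s and ζ = 16/(2·20) = 0.4.
ζωₙ = 16/2 = 8, so ω_d = ωₙ√(1−ζ²) = √(ωₙ² − (ζωₙ)²) = √(400 − 8²) = √336 ≈ 18.33 rad/s.

ω_d ≈ 18.33 rad/s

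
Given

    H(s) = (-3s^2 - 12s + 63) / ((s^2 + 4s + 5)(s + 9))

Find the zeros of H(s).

Set the numerator to zero: -3s^2 - 12s + 63 = 0, i.e. -3·(s^2 + 4s - 21) = 0.
Factoring: (s + 7)(s - 3) = 0.

s = -7, 3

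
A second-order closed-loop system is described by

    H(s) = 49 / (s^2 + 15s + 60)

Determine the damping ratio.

Compare the denominator to the standard form s^2 + 2ζωₙs + ωₙ².
ωₙ² = 60, so ωₙ = √60 ≈ 7.746 rad/s.
2ζωₙ = 15, so ζ = 15/(2·√60) ≈ 0.9682.

ζ ≈ 0.9682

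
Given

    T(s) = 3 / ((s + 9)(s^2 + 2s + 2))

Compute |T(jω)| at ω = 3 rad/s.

|T(j3)| ≈ 0.03430

Substitute s = j3: numerator = 3, denominator = -81 + j33.
|T(j3)| = |3| / |-81 + j33| = 3 / 87.464 ≈ 0.03430.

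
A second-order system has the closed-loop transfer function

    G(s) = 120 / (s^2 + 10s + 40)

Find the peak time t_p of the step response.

Comparing s^2 + 10s + 40 to s^2 + 2ζωₙs + ωₙ²: ωₙ = √40 ≈ 6.325 rad/s and ζ = 10/(2·√40) ≈ 0.7906.
ζωₙ = 10/2 = 5, so ω_d = ωₙ√(1−ζ²) = √(ωₙ² − (ζωₙ)²) = √(40 − 5²) = √15 ≈ 3.873 rad/s.
t_p = π/ω_d = π/3.873 ≈ 0.8112 s.

t_p ≈ 0.8112 s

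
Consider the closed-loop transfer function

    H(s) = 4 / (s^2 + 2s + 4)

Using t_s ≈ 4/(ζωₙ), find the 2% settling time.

Comparing s^2 + 2s + 4 to s^2 + 2ζωₙs + ωₙ²: ωₙ = 2 rad/s and ζ = 2/(2·2) = 0.5.
ζωₙ = 2/2 = 1, so t_s ≈ 4/(ζωₙ) = 4/1 = 4 s.

t_s ≈ 4 s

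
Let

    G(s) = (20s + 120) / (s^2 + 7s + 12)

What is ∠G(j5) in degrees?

At s = j5: numerator = 120 + j100, denominator = -13 + j35.
∠G = ∠num − ∠den = 39.806° − (110.38°) = -70.57°.

∠G(j5) ≈ -70.57°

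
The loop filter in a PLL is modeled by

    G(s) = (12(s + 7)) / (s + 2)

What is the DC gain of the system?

G(0) = 42

At s = 0 each factor (s + a) contributes a and each (s^2 + bs + c) contributes c.
G(0) = 12·(7) / ((2)) = 84/2 = 42.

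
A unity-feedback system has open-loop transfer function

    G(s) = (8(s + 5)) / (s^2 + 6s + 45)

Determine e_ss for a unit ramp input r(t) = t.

G(s) has no poles at the origin.
This is a Type 0 system; Kv = lim_{s→0} s·G(s) = 0, so the steady-state error for a ramp input is infinite.

e_ss = ∞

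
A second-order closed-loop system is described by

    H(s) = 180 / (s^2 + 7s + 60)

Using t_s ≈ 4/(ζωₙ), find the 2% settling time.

t_s ≈ 1.143 s

Comparing s^2 + 7s + 60 to s^2 + 2ζωₙs + ωₙ²: ωₙ = √60 ≈ 7.746 rad/s and ζ = 7/(2·√60) ≈ 0.4518.
ζωₙ = 7/2 = 3.5, so t_s ≈ 4/(ζωₙ) = 4/3.5 ≈ 1.143 s.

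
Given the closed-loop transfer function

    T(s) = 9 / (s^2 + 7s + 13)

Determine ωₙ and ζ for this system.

ωₙ ≈ 3.606 rad/s, ζ ≈ 0.9707

Compare the denominator to the standard form s^2 + 2ζωₙs + ωₙ².
ωₙ² = 13, so ωₙ = √13 ≈ 3.606 rad/s.
2ζωₙ = 7, so ζ = 7/(2·√13) ≈ 0.9707.
With ζ = 0.9707 the response is underdamped.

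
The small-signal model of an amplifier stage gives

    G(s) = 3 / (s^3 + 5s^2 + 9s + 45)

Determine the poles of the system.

s = 3j, -3j, -5

The poles are the roots of the denominator s^3 + 5s^2 + 9s + 45 = 0.
Trying s = -5: the polynomial evaluates to 0, so (s + 5) is a factor.
Dividing out leaves s^2 + 9 = 0.
The quadratic formula then gives s = 0 ± 3j.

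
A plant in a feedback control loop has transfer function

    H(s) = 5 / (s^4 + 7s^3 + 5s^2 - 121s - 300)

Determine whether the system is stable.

The denominator s^4 + 7s^3 + 5s^2 - 121s - 300 factors as (s - 4)(s^2 + 8s + 25)(s + 3), giving poles at s = 4, -4 + 3j, -4 - 3j, -3.
Since the pole(s) at s = 4 lie in the right half-plane, the system is unstable.

unstable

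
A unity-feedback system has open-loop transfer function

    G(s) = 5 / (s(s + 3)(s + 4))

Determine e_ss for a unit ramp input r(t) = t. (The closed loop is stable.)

G(s) has one pole at the origin.
This is a Type 1 system. Kv = lim_{s→0} s·G(s) = 5/12.
e_ss = 1/Kv = 1/(5/12) = 12/5 ≈ 2.400.

e_ss = 2.400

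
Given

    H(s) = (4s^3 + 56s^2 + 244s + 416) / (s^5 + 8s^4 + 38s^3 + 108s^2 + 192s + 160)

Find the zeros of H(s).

s = -3 ± 2j, -8

Set the numerator to zero: 4s^3 + 56s^2 + 244s + 416 = 0, i.e. 4·(s^3 + 14s^2 + 61s + 104) = 0.
Factoring: (s^2 + 6s + 13)(s + 8) = 0.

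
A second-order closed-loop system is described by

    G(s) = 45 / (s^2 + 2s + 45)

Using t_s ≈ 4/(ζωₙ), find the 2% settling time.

t_s ≈ 4 s

Comparing s^2 + 2s + 45 to s^2 + 2ζωₙs + ωₙ²: ωₙ = √45 ≈ 6.708 rad/s and ζ = 2/(2·√45) ≈ 0.1491.
ζωₙ = 2/2 = 1, so t_s ≈ 4/(ζωₙ) = 4/1 = 4 s.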